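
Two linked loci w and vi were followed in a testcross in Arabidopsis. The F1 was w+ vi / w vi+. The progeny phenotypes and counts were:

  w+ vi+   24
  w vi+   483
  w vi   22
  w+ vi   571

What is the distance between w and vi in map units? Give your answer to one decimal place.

4.2 map units

The recombinant classes are w+ vi+ and w vi: 24 + 22 = 46.
Recombination frequency = 46/1100 = 0.0418 ≈ 4.2%, i.e. 4.2 map units.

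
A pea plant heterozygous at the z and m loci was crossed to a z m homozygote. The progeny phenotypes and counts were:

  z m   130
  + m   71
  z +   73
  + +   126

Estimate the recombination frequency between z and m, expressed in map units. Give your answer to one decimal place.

The two most frequent classes, + + (126) and z m (130), are the parental types, so the F1 was + + / z m.
The recombinant classes are + m and z +: 71 + 73 = 144.
Recombination frequency = 144/400 = 0.3600 ≈ 36.0%, i.e. 36.0 map units.

36.0 map units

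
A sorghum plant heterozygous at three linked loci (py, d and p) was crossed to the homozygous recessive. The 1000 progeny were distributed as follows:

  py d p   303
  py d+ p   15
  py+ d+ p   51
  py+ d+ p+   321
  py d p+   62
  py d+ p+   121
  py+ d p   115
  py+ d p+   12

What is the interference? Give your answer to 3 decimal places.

0.267

The two most frequent reciprocal classes, py d p and py+ d+ p+, are the parental types, so the F1 was py d p / py+ d+ p+.
The two rarest classes, py d+ p and py+ d p+, are the double crossovers. Comparing them with the parentals, only the d allele has switched, so d is the middle locus and the order is p – d – py.
p–d: (113 + 27)/1000 = 0.1400; d–py: (236 + 27)/1000 = 0.2630.
Expected DCO frequency = 0.1400 × 0.2630 ≈ 0.03682; observed = 27/1000 ≈ 0.02700.
Coefficient of coincidence = 0.02700/0.03682 ≈ 0.733; interference = 1 − 0.733 = 0.267.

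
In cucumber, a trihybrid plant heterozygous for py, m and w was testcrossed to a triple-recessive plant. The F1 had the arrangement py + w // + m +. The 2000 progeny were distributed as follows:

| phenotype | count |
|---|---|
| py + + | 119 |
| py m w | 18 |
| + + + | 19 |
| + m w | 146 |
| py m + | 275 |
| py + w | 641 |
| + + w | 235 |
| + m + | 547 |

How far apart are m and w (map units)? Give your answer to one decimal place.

15.1 map units

The two rarest classes, py m w and + + +, are the double crossovers. Comparing them with the parentals, only the m allele has switched, so m is the middle locus and the order is py – m – w.
Crossovers in the m–w interval produce the single-crossover classes py + + and + m w (119 + 146 = 265) plus the double crossovers (37).
RF(m–w) = (265 + 37) / 2000 = 302/2000 = 0.1510 → 15.1 map units.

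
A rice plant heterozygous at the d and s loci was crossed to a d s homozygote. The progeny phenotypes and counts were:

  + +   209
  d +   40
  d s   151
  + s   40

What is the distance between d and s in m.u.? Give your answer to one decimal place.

The two most frequent classes, + + (209) and d s (151), are the parental types, so the F1 was + + / d s.
The recombinant classes are + s and d +: 40 + 40 = 80.
Recombination frequency = 80/440 = 0.1818 ≈ 18.2%, i.e. 18.2 m.u.

18.2 m.u.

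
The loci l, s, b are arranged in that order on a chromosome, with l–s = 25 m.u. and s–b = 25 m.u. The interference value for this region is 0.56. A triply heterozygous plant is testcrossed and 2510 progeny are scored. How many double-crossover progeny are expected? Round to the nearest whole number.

69

Map distances give recombination frequencies of 0.250 and 0.250 for the two intervals.
With interference 0.56 (so coincidence = 0.44), expected double-crossover frequency = 0.250 × 0.250 × 0.44 = 0.02750.
Expected number = 0.02750 × 2510 = 69.02 ≈ 69.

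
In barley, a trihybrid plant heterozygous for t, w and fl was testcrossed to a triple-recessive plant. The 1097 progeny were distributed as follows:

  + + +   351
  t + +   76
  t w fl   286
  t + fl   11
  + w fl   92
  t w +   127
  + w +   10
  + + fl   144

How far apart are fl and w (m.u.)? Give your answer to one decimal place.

The two most frequent reciprocal classes, + + + and t w fl, are the parental types, so the F1 was + + + / t w fl.
The two rarest classes, + w + and t + fl, are the double crossovers. Comparing them with the parentals, only the w allele has switched, so w is the middle locus and the order is fl – w – t.
Crossovers in the fl–w interval produce the single-crossover classes + + fl and t w + (144 + 127 = 271) plus the double crossovers (21).
RF(fl–w) = (271 + 21) / 1097 = 292/1097 = 0.2662 → 26.6 m.u.

26.6 m.u.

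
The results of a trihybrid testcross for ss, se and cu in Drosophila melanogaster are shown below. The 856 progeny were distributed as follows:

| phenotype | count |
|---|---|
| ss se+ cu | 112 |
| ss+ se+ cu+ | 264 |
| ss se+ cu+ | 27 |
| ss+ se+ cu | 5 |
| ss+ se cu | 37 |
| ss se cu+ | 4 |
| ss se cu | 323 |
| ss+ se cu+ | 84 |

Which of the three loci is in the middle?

The two most frequent reciprocal classes, ss+ se+ cu+ and ss se cu, are the parental types, so the F1 was ss+ se+ cu+ / ss se cu.
The two rarest classes, ss+ se+ cu and ss se cu+, are the double crossovers. Comparing them with the parentals, only the cu allele has switched, so cu is the middle locus and the order is ss – cu – se.

cu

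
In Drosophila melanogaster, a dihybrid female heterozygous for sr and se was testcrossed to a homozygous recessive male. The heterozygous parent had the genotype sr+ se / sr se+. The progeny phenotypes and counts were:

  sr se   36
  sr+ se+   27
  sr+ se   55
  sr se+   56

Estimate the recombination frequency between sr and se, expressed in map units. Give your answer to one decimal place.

36.2 map units

The recombinant classes are sr+ se+ and sr se: 27 + 36 = 63.
Recombination frequency = 63/174 = 0.3621 ≈ 36.2%, i.e. 36.2 map units.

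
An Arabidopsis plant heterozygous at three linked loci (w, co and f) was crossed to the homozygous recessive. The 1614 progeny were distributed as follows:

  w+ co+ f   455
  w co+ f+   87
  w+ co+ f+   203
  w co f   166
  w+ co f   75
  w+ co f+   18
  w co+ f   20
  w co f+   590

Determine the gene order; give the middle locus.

w

The two most frequent reciprocal classes, w+ co+ f and w co f+, are the parental types, so the F1 was w+ co+ f / w co f+.
The two rarest classes, w co+ f and w+ co f+, are the double crossovers. Comparing them with the parentals, only the w allele has switched, so w is the middle locus and the order is co – w – f.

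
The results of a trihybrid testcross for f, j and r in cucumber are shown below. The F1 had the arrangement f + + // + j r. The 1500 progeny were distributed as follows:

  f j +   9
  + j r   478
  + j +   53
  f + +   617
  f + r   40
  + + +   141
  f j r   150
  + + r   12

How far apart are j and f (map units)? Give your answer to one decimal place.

The two rarest classes, f j + and + + r, are the double crossovers. Comparing them with the parentals, only the j allele has switched, so j is the middle locus and the order is f – j – r.
Crossovers in the f–j interval produce the single-crossover classes + + + and f j r (141 + 150 = 291) plus the double crossovers (21).
RF(f–j) = (291 + 21) / 1500 = 312/1500 = 0.2080 → 20.8 map units.

20.8 map units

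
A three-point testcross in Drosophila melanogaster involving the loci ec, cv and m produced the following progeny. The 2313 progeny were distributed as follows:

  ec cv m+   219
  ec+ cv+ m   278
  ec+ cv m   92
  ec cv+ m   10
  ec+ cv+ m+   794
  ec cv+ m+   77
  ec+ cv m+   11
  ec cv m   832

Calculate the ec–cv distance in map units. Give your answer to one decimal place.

8.2 map units

The two most frequent reciprocal classes, ec cv m and ec+ cv+ m+, are the parental types, so the F1 was ec cv m / ec+ cv+ m+.
The two rarest classes, ec cv+ m and ec+ cv m+, are the double crossovers. Comparing them with the parentals, only the cv allele has switched, so cv is the middle locus and the order is ec – cv – m.
Crossovers in the ec–cv interval produce the single-crossover classes ec+ cv m and ec cv+ m+ (92 + 77 = 169) plus the double crossovers (21).
RF(ec–cv) = (169 + 21) / 2313 = 190/2313 = 0.0821 → 8.2 map units.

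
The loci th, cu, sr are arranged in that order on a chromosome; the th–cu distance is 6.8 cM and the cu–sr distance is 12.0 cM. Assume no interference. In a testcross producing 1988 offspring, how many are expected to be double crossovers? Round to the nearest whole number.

16

Map distances give recombination frequencies of 0.068 and 0.120 for the two intervals.
With no interference, expected double-crossover frequency = 0.068 × 0.120 = 0.00816.
Expected number = 0.00816 × 1988 = 16.22 ≈ 16.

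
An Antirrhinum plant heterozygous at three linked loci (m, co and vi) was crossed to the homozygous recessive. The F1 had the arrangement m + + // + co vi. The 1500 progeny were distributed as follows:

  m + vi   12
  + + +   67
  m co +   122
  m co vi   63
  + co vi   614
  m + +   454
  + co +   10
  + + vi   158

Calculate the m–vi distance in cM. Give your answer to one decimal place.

The two rarest classes, m + vi and + co +, are the double crossovers. Comparing them with the parentals, only the vi allele has switched, so vi is the middle locus and the order is co – vi – m.
Crossovers in the vi–m interval produce the single-crossover classes + + + and m co vi (67 + 63 = 130) plus the double crossovers (22).
RF(vi–m) = (130 + 22) / 1500 = 152/1500 = 0.1013 → 10.1 cM.

10.1 cM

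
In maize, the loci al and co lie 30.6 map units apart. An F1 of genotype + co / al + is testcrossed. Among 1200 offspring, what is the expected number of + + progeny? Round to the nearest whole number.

184

A map distance of 30.6 map units corresponds to a recombination frequency of 0.306.
The F1 is + co / al +, so + + is a recombinant gamete class with expected frequency r/2 = 0.306/2 = 0.1530.
Expected number = 0.1530 × 1200 = 183.60 ≈ 184.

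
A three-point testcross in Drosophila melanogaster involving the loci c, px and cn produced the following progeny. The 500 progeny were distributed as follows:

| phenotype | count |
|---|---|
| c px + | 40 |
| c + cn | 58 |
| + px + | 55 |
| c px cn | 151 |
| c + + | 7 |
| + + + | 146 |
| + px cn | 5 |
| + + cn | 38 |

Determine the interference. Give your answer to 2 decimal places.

The two most frequent reciprocal classes, c px cn and + + +, are the parental types, so the F1 was c px cn / + + +.
The two rarest classes, + px cn and c + +, are the double crossovers. Comparing them with the parentals, only the c allele has switched, so c is the middle locus and the order is cn – c – px.
cn–c: (78 + 12)/500 = 0.1800; c–px: (113 + 12)/500 = 0.2500.
Expected DCO frequency = 0.1800 × 0.2500 ≈ 0.04500; observed = 12/500 ≈ 0.02400.
Coefficient of coincidence = 0.02400/0.04500 ≈ 0.53; interference = 1 − 0.53 = 0.47.

0.47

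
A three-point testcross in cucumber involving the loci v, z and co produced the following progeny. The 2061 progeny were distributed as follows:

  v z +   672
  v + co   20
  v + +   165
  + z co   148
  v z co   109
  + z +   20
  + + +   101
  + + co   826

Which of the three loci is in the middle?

v

The two most frequent reciprocal classes, + + co and v z +, are the parental types, so the F1 was + + co / v z +.
The two rarest classes, v + co and + z +, are the double crossovers. Comparing them with the parentals, only the v allele has switched, so v is the middle locus and the order is co – v – z.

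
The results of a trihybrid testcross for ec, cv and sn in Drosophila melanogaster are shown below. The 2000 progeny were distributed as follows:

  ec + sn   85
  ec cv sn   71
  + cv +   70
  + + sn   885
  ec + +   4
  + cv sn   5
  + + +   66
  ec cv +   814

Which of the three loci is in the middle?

cv

The two most frequent reciprocal classes, + + sn and ec cv +, are the parental types, so the F1 was + + sn / ec cv +.
The two rarest classes, + cv sn and ec + +, are the double crossovers. Comparing them with the parentals, only the cv allele has switched, so cv is the middle locus and the order is sn – cv – ec.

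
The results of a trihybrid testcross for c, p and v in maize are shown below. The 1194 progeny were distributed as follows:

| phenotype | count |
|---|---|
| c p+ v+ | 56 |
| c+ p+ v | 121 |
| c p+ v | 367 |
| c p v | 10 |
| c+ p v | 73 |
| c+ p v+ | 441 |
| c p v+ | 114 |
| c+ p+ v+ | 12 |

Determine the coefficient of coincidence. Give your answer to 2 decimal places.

0.68

The two most frequent reciprocal classes, c+ p v+ and c p+ v, are the parental types, so the F1 was c+ p v+ / c p+ v.
The two rarest classes, c+ p+ v+ and c p v, are the double crossovers. Comparing them with the parentals, only the p allele has switched, so p is the middle locus and the order is c – p – v.
c–p: (235 + 22)/1194 = 0.2152; p–v: (129 + 22)/1194 = 0.1265.
Expected DCO frequency = 0.2152 × 0.1265 ≈ 0.02722; observed = 22/1194 ≈ 0.01843.
Coefficient of coincidence = 0.01843/0.02722 ≈ 0.68.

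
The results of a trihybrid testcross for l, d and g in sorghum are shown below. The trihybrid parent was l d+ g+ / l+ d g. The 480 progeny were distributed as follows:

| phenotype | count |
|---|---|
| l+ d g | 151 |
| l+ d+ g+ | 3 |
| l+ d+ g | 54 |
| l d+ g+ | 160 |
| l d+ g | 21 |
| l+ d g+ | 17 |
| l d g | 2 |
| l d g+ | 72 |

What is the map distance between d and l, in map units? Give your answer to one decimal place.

27.3 map units

The two rarest classes, l+ d+ g+ and l d g, are the double crossovers. Comparing them with the parentals, only the l allele has switched, so l is the middle locus and the order is g – l – d.
Crossovers in the l–d interval produce the single-crossover classes l d g+ and l+ d+ g (72 + 54 = 126) plus the double crossovers (5).
RF(l–d) = (126 + 5) / 480 = 131/480 = 0.2729 → 27.3 map units.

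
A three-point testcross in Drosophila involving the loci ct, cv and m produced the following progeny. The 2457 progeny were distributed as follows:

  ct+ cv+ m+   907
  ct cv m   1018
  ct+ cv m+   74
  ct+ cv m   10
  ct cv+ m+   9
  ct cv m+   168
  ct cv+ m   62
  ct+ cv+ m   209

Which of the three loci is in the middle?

ct

The two most frequent reciprocal classes, ct+ cv+ m+ and ct cv m, are the parental types, so the F1 was ct+ cv+ m+ / ct cv m.
The two rarest classes, ct cv+ m+ and ct+ cv m, are the double crossovers. Comparing them with the parentals, only the ct allele has switched, so ct is the middle locus and the order is m – ct – cv.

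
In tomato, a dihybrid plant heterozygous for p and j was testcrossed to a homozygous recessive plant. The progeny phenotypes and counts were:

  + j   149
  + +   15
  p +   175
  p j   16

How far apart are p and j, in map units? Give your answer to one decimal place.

8.7 map units

The two most frequent classes, + j (149) and p + (175), are the parental types, so the F1 was + j / p +.
The recombinant classes are + + and p j: 15 + 16 = 31.
Recombination frequency = 31/355 = 0.0873 ≈ 8.7%, i.e. 8.7 map units.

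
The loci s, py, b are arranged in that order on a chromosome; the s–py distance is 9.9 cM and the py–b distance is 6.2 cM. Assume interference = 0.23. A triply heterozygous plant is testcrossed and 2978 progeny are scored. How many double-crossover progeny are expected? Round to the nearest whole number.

Map distances give recombination frequencies of 0.099 and 0.062 for the two intervals.
With interference 0.23 (so coincidence = 0.77), expected double-crossover frequency = 0.099 × 0.062 × 0.77 = 0.00473.
Expected number = 0.00473 × 2978 = 14.07 ≈ 14.

14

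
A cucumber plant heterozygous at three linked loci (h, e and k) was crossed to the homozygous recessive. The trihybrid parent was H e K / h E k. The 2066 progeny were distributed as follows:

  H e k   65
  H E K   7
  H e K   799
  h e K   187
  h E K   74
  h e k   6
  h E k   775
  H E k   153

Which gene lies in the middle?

e

The two rarest classes, H E K and h e k, are the double crossovers. Comparing them with the parentals, only the e allele has switched, so e is the middle locus and the order is k – e – h.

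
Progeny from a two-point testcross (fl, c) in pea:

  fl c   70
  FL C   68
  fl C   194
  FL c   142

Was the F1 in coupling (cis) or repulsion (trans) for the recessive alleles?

The two most frequent classes are FL c (142) and fl C (194); these are the parental (non-recombinant) types.
So the F1 carried FL c on one chromosome and fl C on the other — the recessive alleles are on opposite chromosomes (trans / repulsion).

trans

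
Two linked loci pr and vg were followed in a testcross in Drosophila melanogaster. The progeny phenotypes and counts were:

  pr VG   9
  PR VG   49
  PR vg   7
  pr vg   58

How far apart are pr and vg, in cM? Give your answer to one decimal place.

The two most frequent classes, PR VG (49) and pr vg (58), are the parental types, so the F1 was PR VG / pr vg.
The recombinant classes are PR vg and pr VG: 7 + 9 = 16.
Recombination frequency = 16/123 = 0.1301 ≈ 13.0%, i.e. 13.0 cM.

13.0 cM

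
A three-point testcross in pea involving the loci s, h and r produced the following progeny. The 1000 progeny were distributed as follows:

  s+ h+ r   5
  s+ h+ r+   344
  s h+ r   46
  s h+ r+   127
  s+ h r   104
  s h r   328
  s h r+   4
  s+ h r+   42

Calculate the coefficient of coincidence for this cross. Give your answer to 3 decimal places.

The two most frequent reciprocal classes, s+ h+ r+ and s h r, are the parental types, so the F1 was s+ h+ r+ / s h r.
The two rarest classes, s+ h+ r and s h r+, are the double crossovers. Comparing them with the parentals, only the r allele has switched, so r is the middle locus and the order is h – r – s.
h–r: (88 + 9)/1000 = 0.0970; r–s: (231 + 9)/1000 = 0.2400.
Expected DCO frequency = 0.0970 × 0.2400 ≈ 0.02328; observed = 9/1000 ≈ 0.00900.
Coefficient of coincidence = 0.00900/0.02328 ≈ 0.387.

0.387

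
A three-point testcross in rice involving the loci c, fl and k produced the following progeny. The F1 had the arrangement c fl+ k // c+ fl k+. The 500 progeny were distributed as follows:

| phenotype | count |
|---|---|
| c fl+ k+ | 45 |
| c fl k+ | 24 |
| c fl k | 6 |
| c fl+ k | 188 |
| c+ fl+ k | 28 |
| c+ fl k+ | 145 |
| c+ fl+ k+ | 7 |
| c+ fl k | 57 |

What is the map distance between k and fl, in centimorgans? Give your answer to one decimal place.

The two rarest classes, c fl k and c+ fl+ k+, are the double crossovers. Comparing them with the parentals, only the fl allele has switched, so fl is the middle locus and the order is c – fl – k.
Crossovers in the fl–k interval produce the single-crossover classes c fl+ k+ and c+ fl k (45 + 57 = 102) plus the double crossovers (13).
RF(fl–k) = (102 + 13) / 500 = 115/500 = 0.2300 → 23.0 centimorgans.

23.0 centimorgans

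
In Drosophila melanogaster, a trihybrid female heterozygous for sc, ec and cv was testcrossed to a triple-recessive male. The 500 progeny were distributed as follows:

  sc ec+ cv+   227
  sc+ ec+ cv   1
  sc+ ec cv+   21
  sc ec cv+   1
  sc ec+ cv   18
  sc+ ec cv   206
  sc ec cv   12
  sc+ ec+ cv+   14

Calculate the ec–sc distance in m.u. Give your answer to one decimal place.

5.6 m.u.

The two most frequent reciprocal classes, sc+ ec cv and sc ec+ cv+, are the parental types, so the F1 was sc+ ec cv / sc ec+ cv+.
The two rarest classes, sc+ ec+ cv and sc ec cv+, are the double crossovers. Comparing them with the parentals, only the ec allele has switched, so ec is the middle locus and the order is sc – ec – cv.
Crossovers in the sc–ec interval produce the single-crossover classes sc ec cv and sc+ ec+ cv+ (12 + 14 = 26) plus the double crossovers (2).
RF(sc–ec) = (26 + 2) / 500 = 28/500 = 0.0560 → 5.6 m.u.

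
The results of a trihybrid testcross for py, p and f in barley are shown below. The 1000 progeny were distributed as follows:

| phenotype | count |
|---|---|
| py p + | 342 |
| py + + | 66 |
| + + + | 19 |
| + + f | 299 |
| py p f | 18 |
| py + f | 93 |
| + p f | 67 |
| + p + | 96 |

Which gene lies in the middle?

The two most frequent reciprocal classes, + + f and py p +, are the parental types, so the F1 was + + f / py p +.
The two rarest classes, + + + and py p f, are the double crossovers. Comparing them with the parentals, only the f allele has switched, so f is the middle locus and the order is p – f – py.

f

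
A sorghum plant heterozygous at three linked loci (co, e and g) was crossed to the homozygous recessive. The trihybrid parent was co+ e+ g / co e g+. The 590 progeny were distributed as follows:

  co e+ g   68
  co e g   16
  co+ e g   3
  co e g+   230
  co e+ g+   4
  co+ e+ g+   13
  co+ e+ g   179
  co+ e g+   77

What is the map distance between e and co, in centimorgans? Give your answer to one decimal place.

25.8 centimorgans

The two rarest classes, co+ e g and co e+ g+, are the double crossovers. Comparing them with the parentals, only the e allele has switched, so e is the middle locus and the order is g – e – co.
Crossovers in the e–co interval produce the single-crossover classes co e+ g and co+ e g+ (68 + 77 = 145) plus the double crossovers (7).
RF(e–co) = (145 + 7) / 590 = 152/590 = 0.2576 → 25.8 centimorgans.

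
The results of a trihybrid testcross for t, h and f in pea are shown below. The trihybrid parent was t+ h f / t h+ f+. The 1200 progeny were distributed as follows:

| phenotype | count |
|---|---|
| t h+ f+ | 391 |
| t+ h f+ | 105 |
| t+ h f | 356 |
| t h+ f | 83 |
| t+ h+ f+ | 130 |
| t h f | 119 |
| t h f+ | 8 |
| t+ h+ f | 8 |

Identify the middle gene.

h

The two rarest classes, t+ h+ f and t h f+, are the double crossovers. Comparing them with the parentals, only the h allele has switched, so h is the middle locus and the order is t – h – f.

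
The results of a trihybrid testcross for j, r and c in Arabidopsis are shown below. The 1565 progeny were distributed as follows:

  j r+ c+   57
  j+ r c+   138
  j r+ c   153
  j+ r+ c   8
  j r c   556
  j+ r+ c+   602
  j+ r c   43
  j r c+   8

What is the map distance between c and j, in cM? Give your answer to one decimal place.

The two most frequent reciprocal classes, j r c and j+ r+ c+, are the parental types, so the F1 was j r c / j+ r+ c+.
The two rarest classes, j r c+ and j+ r+ c, are the double crossovers. Comparing them with the parentals, only the c allele has switched, so c is the middle locus and the order is j – c – r.
Crossovers in the j–c interval produce the single-crossover classes j+ r c and j r+ c+ (43 + 57 = 100) plus the double crossovers (16).
RF(j–c) = (100 + 16) / 1565 = 116/1565 = 0.0741 → 7.4 cM.

7.4 cM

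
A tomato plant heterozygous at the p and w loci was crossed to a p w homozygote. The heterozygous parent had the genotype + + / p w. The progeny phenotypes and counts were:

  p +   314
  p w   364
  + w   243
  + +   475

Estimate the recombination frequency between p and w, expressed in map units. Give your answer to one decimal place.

39.9 map units

The recombinant classes are + w and p +: 243 + 314 = 557.
Recombination frequency = 557/1396 = 0.3990 ≈ 39.9%, i.e. 39.9 map units.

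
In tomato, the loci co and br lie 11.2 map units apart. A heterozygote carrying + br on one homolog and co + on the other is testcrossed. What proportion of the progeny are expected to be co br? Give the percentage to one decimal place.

A map distance of 11.2 map units corresponds to a recombination frequency of 0.112.
The F1 is + br / co +, so co br is a recombinant gamete class with expected frequency r/2 = 0.112/2 = 0.0560.
That is 0.0560 = 5.6% of the progeny.

5.6%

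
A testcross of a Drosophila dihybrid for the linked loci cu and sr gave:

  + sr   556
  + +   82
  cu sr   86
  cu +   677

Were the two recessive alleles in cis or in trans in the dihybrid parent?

The two most frequent classes are + sr (556) and cu + (677); these are the parental (non-recombinant) types.
So the F1 carried + sr on one chromosome and cu + on the other — the recessive alleles are on opposite chromosomes (trans / repulsion).

trans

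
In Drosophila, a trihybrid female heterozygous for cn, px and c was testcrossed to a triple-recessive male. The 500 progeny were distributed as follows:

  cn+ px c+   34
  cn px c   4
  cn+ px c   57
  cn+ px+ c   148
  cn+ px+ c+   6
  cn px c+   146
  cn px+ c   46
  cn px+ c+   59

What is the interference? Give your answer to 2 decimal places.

The two most frequent reciprocal classes, cn px c+ and cn+ px+ c, are the parental types, so the F1 was cn px c+ / cn+ px+ c.
The two rarest classes, cn px c and cn+ px+ c+, are the double crossovers. Comparing them with the parentals, only the c allele has switched, so c is the middle locus and the order is px – c – cn.
px–c: (116 + 10)/500 = 0.2520; c–cn: (80 + 10)/500 = 0.1800.
Expected DCO frequency = 0.2520 × 0.1800 ≈ 0.04536; observed = 10/500 ≈ 0.02000.
Coefficient of coincidence = 0.02000/0.04536 ≈ 0.44; interference = 1 − 0.44 = 0.56.

0.56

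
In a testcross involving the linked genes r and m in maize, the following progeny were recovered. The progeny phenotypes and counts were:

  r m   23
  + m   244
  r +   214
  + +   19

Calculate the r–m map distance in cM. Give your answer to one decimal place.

8.4 cM

The two most frequent classes, + m (244) and r + (214), are the parental types, so the F1 was + m / r +.
The recombinant classes are + + and r m: 19 + 23 = 42.
Recombination frequency = 42/500 = 0.0840 ≈ 8.4%, i.e. 8.4 cM.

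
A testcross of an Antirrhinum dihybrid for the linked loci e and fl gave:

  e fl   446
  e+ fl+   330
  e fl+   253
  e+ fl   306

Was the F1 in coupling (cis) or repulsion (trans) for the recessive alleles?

cis

The two most frequent classes are e+ fl+ (330) and e fl (446); these are the parental (non-recombinant) types.
So the F1 carried e+ fl+ on one chromosome and e fl on the other — the recessive alleles are on the same chromosome (cis / coupling).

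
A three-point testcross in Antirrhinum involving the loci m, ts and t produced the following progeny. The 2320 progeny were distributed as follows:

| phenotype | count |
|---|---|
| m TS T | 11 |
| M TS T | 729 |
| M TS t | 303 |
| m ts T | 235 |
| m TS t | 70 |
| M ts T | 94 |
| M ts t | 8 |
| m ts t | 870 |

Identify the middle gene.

m

The two most frequent reciprocal classes, m ts t and M TS T, are the parental types, so the F1 was m ts t / M TS T.
The two rarest classes, M ts t and m TS T, are the double crossovers. Comparing them with the parentals, only the m allele has switched, so m is the middle locus and the order is t – m – ts.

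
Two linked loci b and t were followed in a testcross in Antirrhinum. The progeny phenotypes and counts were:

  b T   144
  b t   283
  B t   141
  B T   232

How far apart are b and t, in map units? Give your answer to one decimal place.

35.6 map units

The two most frequent classes, B T (232) and b t (283), are the parental types, so the F1 was B T / b t.
The recombinant classes are B t and b T: 141 + 144 = 285.
Recombination frequency = 285/800 = 0.3563 ≈ 35.6%, i.e. 35.6 map units.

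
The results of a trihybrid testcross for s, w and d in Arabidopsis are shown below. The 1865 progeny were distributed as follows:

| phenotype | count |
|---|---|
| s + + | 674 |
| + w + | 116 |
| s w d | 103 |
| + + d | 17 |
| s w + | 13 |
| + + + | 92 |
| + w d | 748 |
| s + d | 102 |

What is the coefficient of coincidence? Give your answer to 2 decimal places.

The two most frequent reciprocal classes, + w d and s + +, are the parental types, so the F1 was + w d / s + +.
The two rarest classes, + + d and s w +, are the double crossovers. Comparing them with the parentals, only the w allele has switched, so w is the middle locus and the order is d – w – s.
d–w: (218 + 30)/1865 = 0.1330; w–s: (195 + 30)/1865 = 0.1206.
Expected DCO frequency = 0.1330 × 0.1206 ≈ 0.01604; observed = 30/1865 ≈ 0.01609.
Coefficient of coincidence = 0.01609/0.01604 ≈ 1.00.

1.00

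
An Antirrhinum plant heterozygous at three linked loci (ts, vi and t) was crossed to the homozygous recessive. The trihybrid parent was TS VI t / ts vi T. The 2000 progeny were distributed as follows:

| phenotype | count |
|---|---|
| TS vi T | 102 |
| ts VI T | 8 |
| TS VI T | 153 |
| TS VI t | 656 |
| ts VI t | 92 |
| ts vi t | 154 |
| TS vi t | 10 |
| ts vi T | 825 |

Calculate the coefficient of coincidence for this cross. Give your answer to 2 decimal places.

The two rarest classes, TS vi t and ts VI T, are the double crossovers. Comparing them with the parentals, only the vi allele has switched, so vi is the middle locus and the order is t – vi – ts.
t–vi: (307 + 18)/2000 = 0.1625; vi–ts: (194 + 18)/2000 = 0.1060.
Expected DCO frequency = 0.1625 × 0.1060 ≈ 0.01723; observed = 18/2000 ≈ 0.00900.
Coefficient of coincidence = 0.00900/0.01723 ≈ 0.52.

0.52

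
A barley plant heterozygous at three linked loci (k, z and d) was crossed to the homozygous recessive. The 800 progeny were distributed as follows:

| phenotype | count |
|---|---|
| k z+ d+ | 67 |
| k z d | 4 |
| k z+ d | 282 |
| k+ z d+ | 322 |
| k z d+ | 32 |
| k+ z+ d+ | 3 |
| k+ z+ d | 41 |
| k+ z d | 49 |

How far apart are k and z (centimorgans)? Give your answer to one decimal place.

10.0 centimorgans

The two most frequent reciprocal classes, k z+ d and k+ z d+, are the parental types, so the F1 was k z+ d / k+ z d+.
The two rarest classes, k z d and k+ z+ d+, are the double crossovers. Comparing them with the parentals, only the z allele has switched, so z is the middle locus and the order is k – z – d.
Crossovers in the k–z interval produce the single-crossover classes k+ z+ d and k z d+ (41 + 32 = 73) plus the double crossovers (7).
RF(k–z) = (73 + 7) / 800 = 80/800 = 0.1000 → 10.0 centimorgans.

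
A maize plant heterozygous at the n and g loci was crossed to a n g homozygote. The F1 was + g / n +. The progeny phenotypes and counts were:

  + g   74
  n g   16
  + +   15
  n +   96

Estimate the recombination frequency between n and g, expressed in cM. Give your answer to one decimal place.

15.4 cM

The recombinant classes are + + and n g: 15 + 16 = 31.
Recombination frequency = 31/201 = 0.1542 ≈ 15.4%, i.e. 15.4 cM.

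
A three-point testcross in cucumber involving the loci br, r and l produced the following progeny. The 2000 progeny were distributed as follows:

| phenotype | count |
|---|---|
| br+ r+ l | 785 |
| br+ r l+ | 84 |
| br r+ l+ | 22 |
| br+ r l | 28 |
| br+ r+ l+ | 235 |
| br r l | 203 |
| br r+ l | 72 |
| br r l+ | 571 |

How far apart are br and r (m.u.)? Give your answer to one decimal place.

The two most frequent reciprocal classes, br+ r+ l and br r l+, are the parental types, so the F1 was br+ r+ l / br r l+.
The two rarest classes, br+ r l and br r+ l+, are the double crossovers. Comparing them with the parentals, only the r allele has switched, so r is the middle locus and the order is l – r – br.
Crossovers in the r–br interval produce the single-crossover classes br r+ l and br+ r l+ (72 + 84 = 156) plus the double crossovers (50).
RF(r–br) = (156 + 50) / 2000 = 206/2000 = 0.1030 → 10.3 m.u.

10.3 m.u.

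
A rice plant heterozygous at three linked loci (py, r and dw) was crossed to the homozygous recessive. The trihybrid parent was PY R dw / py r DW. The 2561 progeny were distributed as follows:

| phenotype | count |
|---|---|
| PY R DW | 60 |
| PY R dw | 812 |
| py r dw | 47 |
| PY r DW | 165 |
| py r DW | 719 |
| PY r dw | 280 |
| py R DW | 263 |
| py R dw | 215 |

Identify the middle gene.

The two rarest classes, PY R DW and py r dw, are the double crossovers. Comparing them with the parentals, only the dw allele has switched, so dw is the middle locus and the order is py – dw – r.

dw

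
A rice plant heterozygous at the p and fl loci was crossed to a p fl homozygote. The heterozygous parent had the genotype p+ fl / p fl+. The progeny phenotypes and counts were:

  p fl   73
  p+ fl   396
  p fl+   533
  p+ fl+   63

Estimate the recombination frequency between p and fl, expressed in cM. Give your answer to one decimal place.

12.8 cM

The recombinant classes are p+ fl+ and p fl: 63 + 73 = 136.
Recombination frequency = 136/1065 = 0.1277 ≈ 12.8%, i.e. 12.8 cM.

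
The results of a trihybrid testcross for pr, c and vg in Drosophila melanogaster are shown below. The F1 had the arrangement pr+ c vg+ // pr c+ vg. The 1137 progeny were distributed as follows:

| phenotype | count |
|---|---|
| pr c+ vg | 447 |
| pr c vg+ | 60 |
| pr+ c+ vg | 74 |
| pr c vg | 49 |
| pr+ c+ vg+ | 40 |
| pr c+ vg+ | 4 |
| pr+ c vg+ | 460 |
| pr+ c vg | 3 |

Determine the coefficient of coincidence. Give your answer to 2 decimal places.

The two rarest classes, pr+ c vg and pr c+ vg+, are the double crossovers. Comparing them with the parentals, only the vg allele has switched, so vg is the middle locus and the order is pr – vg – c.
pr–vg: (134 + 7)/1137 = 0.1240; vg–c: (89 + 7)/1137 = 0.0844.
Expected DCO frequency = 0.1240 × 0.0844 ≈ 0.01047; observed = 7/1137 ≈ 0.00616.
Coefficient of coincidence = 0.00616/0.01047 ≈ 0.59.

0.59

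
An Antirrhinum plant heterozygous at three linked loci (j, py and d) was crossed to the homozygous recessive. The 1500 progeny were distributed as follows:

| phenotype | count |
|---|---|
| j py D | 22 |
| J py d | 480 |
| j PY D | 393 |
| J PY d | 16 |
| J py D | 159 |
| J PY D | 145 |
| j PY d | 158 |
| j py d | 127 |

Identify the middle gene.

The two most frequent reciprocal classes, j PY D and J py d, are the parental types, so the F1 was j PY D / J py d.
The two rarest classes, j py D and J PY d, are the double crossovers. Comparing them with the parentals, only the py allele has switched, so py is the middle locus and the order is d – py – j.

py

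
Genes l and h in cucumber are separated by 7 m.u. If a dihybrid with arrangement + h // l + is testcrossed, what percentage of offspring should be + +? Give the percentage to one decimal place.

A map distance of 7 m.u. corresponds to a recombination frequency of 0.070.
The F1 is + h / l +, so + + is a recombinant gamete class with expected frequency r/2 = 0.070/2 = 0.0350.
That is 0.0350 = 3.5% of the progeny.

3.5%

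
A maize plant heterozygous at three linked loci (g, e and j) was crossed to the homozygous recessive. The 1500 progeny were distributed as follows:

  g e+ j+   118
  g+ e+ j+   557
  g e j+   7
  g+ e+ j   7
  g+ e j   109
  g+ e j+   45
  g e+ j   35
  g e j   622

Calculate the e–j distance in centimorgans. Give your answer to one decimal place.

The two most frequent reciprocal classes, g e j and g+ e+ j+, are the parental types, so the F1 was g e j / g+ e+ j+.
The two rarest classes, g e j+ and g+ e+ j, are the double crossovers. Comparing them with the parentals, only the j allele has switched, so j is the middle locus and the order is e – j – g.
Crossovers in the e–j interval produce the single-crossover classes g e+ j and g+ e j+ (35 + 45 = 80) plus the double crossovers (14).
RF(e–j) = (80 + 14) / 1500 = 94/1500 = 0.0627 → 6.3 centimorgans.

6.3 centimorgans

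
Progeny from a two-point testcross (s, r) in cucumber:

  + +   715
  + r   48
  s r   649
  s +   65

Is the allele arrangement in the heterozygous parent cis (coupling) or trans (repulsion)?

cis

The two most frequent classes are + + (715) and s r (649); these are the parental (non-recombinant) types.
So the F1 carried + + on one chromosome and s r on the other — the recessive alleles are on the same chromosome (cis / coupling).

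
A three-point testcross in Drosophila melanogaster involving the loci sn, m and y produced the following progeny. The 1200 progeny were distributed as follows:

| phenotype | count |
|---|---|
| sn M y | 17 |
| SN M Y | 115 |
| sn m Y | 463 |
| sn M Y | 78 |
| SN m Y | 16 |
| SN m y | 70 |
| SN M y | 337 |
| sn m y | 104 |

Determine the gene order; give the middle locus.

The two most frequent reciprocal classes, sn m Y and SN M y, are the parental types, so the F1 was sn m Y / SN M y.
The two rarest classes, SN m Y and sn M y, are the double crossovers. Comparing them with the parentals, only the sn allele has switched, so sn is the middle locus and the order is m – sn – y.

sn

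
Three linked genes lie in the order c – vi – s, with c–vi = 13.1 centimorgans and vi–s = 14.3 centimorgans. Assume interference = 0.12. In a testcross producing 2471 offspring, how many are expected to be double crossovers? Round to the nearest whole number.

Map distances give recombination frequencies of 0.131 and 0.143 for the two intervals.
With interference 0.12 (so coincidence = 0.88), expected double-crossover frequency = 0.131 × 0.143 × 0.88 = 0.01649.
Expected number = 0.01649 × 2471 = 40.73 ≈ 41.

41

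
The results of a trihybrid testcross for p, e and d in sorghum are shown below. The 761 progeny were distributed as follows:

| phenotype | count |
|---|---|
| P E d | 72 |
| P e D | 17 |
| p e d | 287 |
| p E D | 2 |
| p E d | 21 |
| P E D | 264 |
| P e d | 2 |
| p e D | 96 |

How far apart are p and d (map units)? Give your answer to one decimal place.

The two most frequent reciprocal classes, P E D and p e d, are the parental types, so the F1 was P E D / p e d.
The two rarest classes, p E D and P e d, are the double crossovers. Comparing them with the parentals, only the p allele has switched, so p is the middle locus and the order is d – p – e.
Crossovers in the d–p interval produce the single-crossover classes P E d and p e D (72 + 96 = 168) plus the double crossovers (4).
RF(d–p) = (168 + 4) / 761 = 172/761 = 0.2260 → 22.6 map units.

22.6 map units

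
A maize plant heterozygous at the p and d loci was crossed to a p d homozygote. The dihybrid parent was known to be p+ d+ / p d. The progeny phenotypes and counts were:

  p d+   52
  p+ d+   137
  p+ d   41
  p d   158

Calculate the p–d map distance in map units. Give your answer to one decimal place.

24.0 map units

The recombinant classes are p+ d and p d+: 41 + 52 = 93.
Recombination frequency = 93/388 = 0.2397 ≈ 24.0%, i.e. 24.0 map units.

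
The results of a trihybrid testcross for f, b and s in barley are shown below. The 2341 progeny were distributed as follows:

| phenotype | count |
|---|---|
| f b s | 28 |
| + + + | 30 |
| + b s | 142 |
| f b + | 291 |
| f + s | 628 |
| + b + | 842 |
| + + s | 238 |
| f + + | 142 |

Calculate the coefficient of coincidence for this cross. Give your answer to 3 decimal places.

The two most frequent reciprocal classes, f + s and + b +, are the parental types, so the F1 was f + s / + b +.
The two rarest classes, f b s and + + +, are the double crossovers. Comparing them with the parentals, only the b allele has switched, so b is the middle locus and the order is f – b – s.
f–b: (529 + 58)/2341 = 0.2507; b–s: (284 + 58)/2341 = 0.1461.
Expected DCO frequency = 0.2507 × 0.1461 ≈ 0.03663; observed = 58/2341 ≈ 0.02478.
Coefficient of coincidence = 0.02478/0.03663 ≈ 0.676.

0.676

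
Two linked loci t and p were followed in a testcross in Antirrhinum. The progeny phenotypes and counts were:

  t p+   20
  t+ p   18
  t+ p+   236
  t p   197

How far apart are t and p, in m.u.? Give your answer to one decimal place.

8.1 m.u.

The two most frequent classes, t+ p+ (236) and t p (197), are the parental types, so the F1 was t+ p+ / t p.
The recombinant classes are t+ p and t p+: 18 + 20 = 38.
Recombination frequency = 38/471 = 0.0807 ≈ 8.1%, i.e. 8.1 m.u.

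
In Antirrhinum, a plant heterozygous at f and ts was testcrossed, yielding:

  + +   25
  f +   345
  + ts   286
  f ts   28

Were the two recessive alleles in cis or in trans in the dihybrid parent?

The two most frequent classes are + ts (286) and f + (345); these are the parental (non-recombinant) types.
So the F1 carried + ts on one chromosome and f + on the other — the recessive alleles are on opposite chromosomes (trans / repulsion).

trans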